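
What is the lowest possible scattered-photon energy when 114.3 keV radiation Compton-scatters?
78.9714 keV (at θ = 180°)

The scattered photon has minimum energy when its wavelength is maximum, i.e., when the Compton shift Δλ = λ_C(1 − cos θ) is maximum. This occurs at θ = 180° (backscattering), giving Δλ_max = 2λ_C = 4.8526 pm.

Initial wavelength: λ₀ = hc/E₀ = 10.8473 pm
Maximum final wavelength: λ'_max = λ₀ + 2λ_C = 10.8473 + 4.8526 = 15.6999 pm
Minimum final energy: E'_min = hc/λ'_max = 78.9714 keV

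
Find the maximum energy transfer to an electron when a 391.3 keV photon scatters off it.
236.7282 keV

Maximum energy transfer occurs at θ = 180° (backscattering).

Initial photon: E₀ = 391.3 keV → λ₀ = 3.1685 pm

Maximum Compton shift (at 180°):
Δλ_max = 2λ_C = 2 × 2.4263 = 4.8526 pm

Final wavelength:
λ' = 3.1685 + 4.8526 = 8.0211 pm

Minimum photon energy (maximum energy to electron):
E'_min = hc/λ' = 154.5718 keV

Maximum electron kinetic energy:
K_max = E₀ - E'_min = 391.3000 - 154.5718 = 236.7282 keV

(Intermediate values are shown rounded; full precision is carried through to the final answer.)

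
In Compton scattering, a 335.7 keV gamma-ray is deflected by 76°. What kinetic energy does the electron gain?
111.6039 keV

By energy conservation: K_e = E_initial - E_final

First find the scattered photon energy:
Initial wavelength: λ = hc/E = 3.6933 pm
Compton shift: Δλ = λ_C(1 - cos(76°)) = 1.8393 pm
Final wavelength: λ' = 3.6933 + 1.8393 = 5.5326 pm
Final photon energy: E' = hc/λ' = 224.0961 keV

Electron kinetic energy:
K_e = E - E' = 335.7000 - 224.0961 = 111.6039 keV

(Intermediate values are shown rounded; full precision is carried through to the final answer.)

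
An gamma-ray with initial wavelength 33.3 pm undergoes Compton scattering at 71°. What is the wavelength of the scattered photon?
34.9364 pm

Using the Compton scattering formula:
λ' = λ + Δλ = λ + λ_C(1 - cos θ)

Given:
- Initial wavelength λ = 33.3 pm
- Scattering angle θ = 71°
- Compton wavelength λ_C ≈ 2.4263 pm

Calculate the shift:
Δλ = 2.4263 × (1 - cos(71°))
Δλ = 2.4263 × 0.6744
Δλ = 1.6364 pm

Final wavelength:
λ' = 33.3 + 1.6364 = 34.9364 pm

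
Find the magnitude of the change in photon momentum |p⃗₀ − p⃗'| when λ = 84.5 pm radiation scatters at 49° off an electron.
6.4722e-24 kg·m/s

Photon momentum magnitude is p = h/λ.

Initial momentum:
p₀ = h/λ = 6.6261e-34/8.4500e-11 = 7.8415e-24 kg·m/s

After scattering:
λ' = λ + Δλ = 84.5 + 0.8345 = 85.3345 pm
p' = h/λ' = 6.6261e-34/8.5335e-11 = 7.7648e-24 kg·m/s

Momentum is a vector; the scattered photon's direction makes angle θ = 49° with the incident direction. The magnitude of the vector change Δp⃗ = p⃗₀ − p⃗' is found from the law of cosines:
|Δp⃗|² = p₀² + p'² − 2p₀p'cos θ
|Δp⃗|² = (7.8415e-24)² + (7.7648e-24)² − 2·7.8415e-24·7.7648e-24·cos(49°)
|Δp⃗| = 6.4722e-24 kg·m/s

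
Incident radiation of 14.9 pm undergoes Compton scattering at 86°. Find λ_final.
17.1571 pm

Using the Compton scattering formula:
λ' = λ + Δλ = λ + λ_C(1 - cos θ)

Given:
- Initial wavelength λ = 14.9 pm
- Scattering angle θ = 86°
- Compton wavelength λ_C ≈ 2.4263 pm

Calculate the shift:
Δλ = 2.4263 × (1 - cos(86°))
Δλ = 2.4263 × 0.9302
Δλ = 2.2571 pm

Final wavelength:
λ' = 14.9 + 2.2571 = 17.1571 pm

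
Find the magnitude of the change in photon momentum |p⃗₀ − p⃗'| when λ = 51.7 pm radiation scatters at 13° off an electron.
2.9000e-24 kg·m/s

Photon momentum magnitude is p = h/λ.

Initial momentum:
p₀ = h/λ = 6.6261e-34/5.1700e-11 = 1.2816e-23 kg·m/s

After scattering:
λ' = λ + Δλ = 51.7 + 0.0622 = 51.7622 pm
p' = h/λ' = 6.6261e-34/5.1762e-11 = 1.2801e-23 kg·m/s

Momentum is a vector; the scattered photon's direction makes angle θ = 13° with the incident direction. The magnitude of the vector change Δp⃗ = p⃗₀ − p⃗' is found from the law of cosines:
|Δp⃗|² = p₀² + p'² − 2p₀p'cos θ
|Δp⃗|² = (1.2816e-23)² + (1.2801e-23)² − 2·1.2816e-23·1.2801e-23·cos(13°)
|Δp⃗| = 2.9000e-24 kg·m/s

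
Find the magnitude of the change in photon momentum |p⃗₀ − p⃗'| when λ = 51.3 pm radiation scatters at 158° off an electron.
2.4300e-23 kg·m/s

Photon momentum magnitude is p = h/λ.

Initial momentum:
p₀ = h/λ = 6.6261e-34/5.1300e-11 = 1.2916e-23 kg·m/s

After scattering:
λ' = λ + Δλ = 51.3 + 4.6759 = 55.9759 pm
p' = h/λ' = 6.6261e-34/5.5976e-11 = 1.1837e-23 kg·m/s

Momentum is a vector; the scattered photon's direction makes angle θ = 158° with the incident direction. The magnitude of the vector change Δp⃗ = p⃗₀ − p⃗' is found from the law of cosines:
|Δp⃗|² = p₀² + p'² − 2p₀p'cos θ
|Δp⃗|² = (1.2916e-23)² + (1.1837e-23)² − 2·1.2916e-23·1.1837e-23·cos(158°)
|Δp⃗| = 2.4300e-23 kg·m/s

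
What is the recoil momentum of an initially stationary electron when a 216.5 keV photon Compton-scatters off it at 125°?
1.6559e-22 kg·m/s

The electron is initially at rest, so by conservation of momentum:
p⃗_e = p⃗₀ − p⃗'  (incident photon momentum minus scattered photon momentum)

Photon momentum magnitudes (p = h/λ = E/c):
λ₀ = hc/E₀ = 5.7268 pm → p₀ = h/λ₀ = 1.1570e-22 kg·m/s
Δλ = λ_C(1 − cos 125°) = 3.8180 pm
λ' = 9.5447 pm → p' = h/λ' = 6.9421e-23 kg·m/s

The scattered photon makes angle θ = 125° with the incident direction, so by the law of cosines:
|p⃗_e|² = p₀² + p'² − 2p₀p'cos θ
|p⃗_e|² = (1.1570e-22)² + (6.9421e-23)² − 2·1.1570e-22·6.9421e-23·cos(125°)
|p⃗_e| = 1.6559e-22 kg·m/s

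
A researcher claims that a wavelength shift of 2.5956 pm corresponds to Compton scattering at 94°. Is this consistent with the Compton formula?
Yes, consistent

Calculate the expected shift for θ = 94°:

Δλ_expected = λ_C(1 - cos(94°))
Δλ_expected = 2.4263 × (1 - cos(94°))
Δλ_expected = 2.4263 × 1.0698
Δλ_expected = 2.5956 pm

Given shift: 2.5956 pm
Expected shift: 2.5956 pm
Difference: 0.0000 pm

The values match. This is consistent with Compton scattering at the stated angle.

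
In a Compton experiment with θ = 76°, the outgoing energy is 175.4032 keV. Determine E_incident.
237.1001 keV

Convert final energy to wavelength (hc ≈ 1239.842 keV·pm):
λ' = hc/E' = 1239.842 / 175.4032 = 7.0685 pm

Calculate the Compton shift:
Δλ = λ_C(1 - cos(76°))
Δλ = 2.4263 × (1 - cos(76°))
Δλ = 1.8393 pm

Initial wavelength:
λ = λ' - Δλ = 7.0685 - 1.8393 = 5.2292 pm

Initial energy:
E = hc/λ = 1239.842 / 5.2292 = 237.1001 keV

(Intermediate values are shown rounded; full precision is carried through to the final answer.)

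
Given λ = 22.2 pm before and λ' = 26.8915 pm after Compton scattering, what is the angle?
159.00°

First find the wavelength shift:
Δλ = λ' - λ = 26.8915 - 22.2 = 4.6915 pm

Using Δλ = λ_C(1 - cos θ), with λ_C = h/(m_e·c) ≈ 2.42631024 pm:
cos θ = 1 - Δλ/λ_C
cos θ = 1 - 4.6915/2.42631024
cos θ = -0.933594

θ = arccos(-0.933594)
θ = 159.00°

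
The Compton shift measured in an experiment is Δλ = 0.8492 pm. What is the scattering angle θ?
49.46°

From the Compton formula Δλ = λ_C(1 - cos θ), we can solve for θ:

cos θ = 1 - Δλ/λ_C

Given:
- Δλ = 0.8492 pm
- λ_C = h/(m_e·c) ≈ 2.42631024 pm

cos θ = 1 - 0.8492/2.42631024
cos θ = 1 - 0.349996
cos θ = 0.650004

θ = arccos(0.650004)
θ = 49.46°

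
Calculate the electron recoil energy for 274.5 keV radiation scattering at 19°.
7.8052 keV

By energy conservation: K_e = E_initial - E_final

First find the scattered photon energy:
Initial wavelength: λ = hc/E = 4.5167 pm
Compton shift: Δλ = λ_C(1 - cos(19°)) = 0.1322 pm
Final wavelength: λ' = 4.5167 + 0.1322 = 4.6489 pm
Final photon energy: E' = hc/λ' = 266.6948 keV

Electron kinetic energy:
K_e = E - E' = 274.5000 - 266.6948 = 7.8052 keV

(Intermediate values are shown rounded; full precision is carried through to the final answer.)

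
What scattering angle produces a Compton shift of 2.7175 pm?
96.89°

From the Compton formula Δλ = λ_C(1 - cos θ), we can solve for θ:

cos θ = 1 - Δλ/λ_C

Given:
- Δλ = 2.7175 pm
- λ_C = h/(m_e·c) ≈ 2.42631024 pm

cos θ = 1 - 2.7175/2.42631024
cos θ = 1 - 1.120013
cos θ = -0.120013

θ = arccos(-0.120013)
θ = 96.89°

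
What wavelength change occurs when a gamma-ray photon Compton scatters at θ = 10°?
0.0369 pm

Using the Compton scattering formula:
Δλ = λ_C(1 - cos θ)

where λ_C = h/(m_e·c) ≈ 2.4263 pm is the Compton wavelength of an electron.

For θ = 10°:
cos(10°) = 0.9848
1 - cos(10°) = 0.0152

Δλ = 2.4263 × 0.0152
Δλ = 0.0369 pm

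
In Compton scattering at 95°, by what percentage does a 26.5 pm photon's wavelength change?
9.9539%

Calculate the Compton shift:
Δλ = λ_C(1 - cos(95°))
Δλ = 2.4263 × (1 - cos(95°))
Δλ = 2.4263 × 1.0872
Δλ = 2.6378 pm

Percentage change:
(Δλ/λ₀) × 100 = (2.6378/26.5) × 100
= 9.9539%

(Intermediate values are shown rounded; full precision is carried through to the final answer.)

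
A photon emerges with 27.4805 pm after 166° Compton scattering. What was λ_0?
22.7000 pm

From λ' = λ + Δλ, we have λ = λ' - Δλ

First calculate the Compton shift:
Δλ = λ_C(1 - cos θ)
Δλ = 2.4263 × (1 - cos(166°))
Δλ = 2.4263 × 1.9703
Δλ = 4.7805 pm

Initial wavelength:
λ = λ' - Δλ
λ = 27.4805 - 4.7805
λ = 22.7000 pm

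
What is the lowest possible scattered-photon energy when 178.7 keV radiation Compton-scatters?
105.1539 keV (at θ = 180°)

The scattered photon has minimum energy when its wavelength is maximum, i.e., when the Compton shift Δλ = λ_C(1 − cos θ) is maximum. This occurs at θ = 180° (backscattering), giving Δλ_max = 2λ_C = 4.8526 pm.

Initial wavelength: λ₀ = hc/E₀ = 6.9381 pm
Maximum final wavelength: λ'_max = λ₀ + 2λ_C = 6.9381 + 4.8526 = 11.7907 pm
Minimum final energy: E'_min = hc/λ'_max = 105.1539 keV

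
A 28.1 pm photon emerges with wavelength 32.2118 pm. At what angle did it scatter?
134.00°

First find the wavelength shift:
Δλ = λ' - λ = 32.2118 - 28.1 = 4.1118 pm

Using Δλ = λ_C(1 - cos θ), with λ_C = h/(m_e·c) ≈ 2.42631024 pm:
cos θ = 1 - Δλ/λ_C
cos θ = 1 - 4.1118/2.42631024
cos θ = -0.694672

θ = arccos(-0.694672)
θ = 134.00°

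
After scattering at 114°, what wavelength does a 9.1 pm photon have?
12.5132 pm

Using the Compton scattering formula:
λ' = λ + Δλ = λ + λ_C(1 - cos θ)

Given:
- Initial wavelength λ = 9.1 pm
- Scattering angle θ = 114°
- Compton wavelength λ_C ≈ 2.4263 pm

Calculate the shift:
Δλ = 2.4263 × (1 - cos(114°))
Δλ = 2.4263 × 1.4067
Δλ = 3.4132 pm

Final wavelength:
λ' = 9.1 + 3.4132 = 12.5132 pm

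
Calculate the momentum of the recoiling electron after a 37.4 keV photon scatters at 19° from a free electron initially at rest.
6.5852e-24 kg·m/s

The electron is initially at rest, so by conservation of momentum:
p⃗_e = p⃗₀ − p⃗'  (incident photon momentum minus scattered photon momentum)

Photon momentum magnitudes (p = h/λ = E/c):
λ₀ = hc/E₀ = 33.1509 pm → p₀ = h/λ₀ = 1.9988e-23 kg·m/s
Δλ = λ_C(1 − cos 19°) = 0.1322 pm
λ' = 33.2830 pm → p' = h/λ' = 1.9908e-23 kg·m/s

The scattered photon makes angle θ = 19° with the incident direction, so by the law of cosines:
|p⃗_e|² = p₀² + p'² − 2p₀p'cos θ
|p⃗_e|² = (1.9988e-23)² + (1.9908e-23)² − 2·1.9988e-23·1.9908e-23·cos(19°)
|p⃗_e| = 6.5852e-24 kg·m/s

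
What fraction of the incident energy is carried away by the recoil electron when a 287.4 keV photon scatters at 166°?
0.5257 (or 52.57%)

Calculate initial and final photon energies:

Initial: E₀ = 287.4 keV → λ₀ = 4.3140 pm
Compton shift: Δλ = 4.7805 pm
Final wavelength: λ' = 9.0945 pm
Final energy: E' = 136.3281 keV

Fractional energy loss:
(E₀ - E')/E₀ = (287.4000 - 136.3281)/287.4000
= 151.0719/287.4000
= 0.5257
= 52.57%

(Intermediate values are shown rounded; full precision is carried through to the final answer.)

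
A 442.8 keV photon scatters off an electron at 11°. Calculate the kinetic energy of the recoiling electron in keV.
6.9392 keV

By energy conservation: K_e = E_initial - E_final

First find the scattered photon energy:
Initial wavelength: λ = hc/E = 2.8000 pm
Compton shift: Δλ = λ_C(1 - cos(11°)) = 0.0446 pm
Final wavelength: λ' = 2.8000 + 0.0446 = 2.8446 pm
Final photon energy: E' = hc/λ' = 435.8608 keV

Electron kinetic energy:
K_e = E - E' = 442.8000 - 435.8608 = 6.9392 keV

(Intermediate values are shown rounded; full precision is carried through to the final answer.)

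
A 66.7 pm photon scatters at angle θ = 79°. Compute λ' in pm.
68.6633 pm

Using the Compton scattering formula:
λ' = λ + Δλ = λ + λ_C(1 - cos θ)

Given:
- Initial wavelength λ = 66.7 pm
- Scattering angle θ = 79°
- Compton wavelength λ_C ≈ 2.4263 pm

Calculate the shift:
Δλ = 2.4263 × (1 - cos(79°))
Δλ = 2.4263 × 0.8092
Δλ = 1.9633 pm

Final wavelength:
λ' = 66.7 + 1.9633 = 68.6633 pm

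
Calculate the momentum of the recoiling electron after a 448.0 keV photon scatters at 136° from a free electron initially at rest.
3.1517e-22 kg·m/s

The electron is initially at rest, so by conservation of momentum:
p⃗_e = p⃗₀ − p⃗'  (incident photon momentum minus scattered photon momentum)

Photon momentum magnitudes (p = h/λ = E/c):
λ₀ = hc/E₀ = 2.7675 pm → p₀ = h/λ₀ = 2.3942e-22 kg·m/s
Δλ = λ_C(1 − cos 136°) = 4.1717 pm
λ' = 6.9392 pm → p' = h/λ' = 9.5488e-23 kg·m/s

The scattered photon makes angle θ = 136° with the incident direction, so by the law of cosines:
|p⃗_e|² = p₀² + p'² − 2p₀p'cos θ
|p⃗_e|² = (2.3942e-22)² + (9.5488e-23)² − 2·2.3942e-22·9.5488e-23·cos(136°)
|p⃗_e| = 3.1517e-22 kg·m/s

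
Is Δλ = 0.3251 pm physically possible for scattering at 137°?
No, inconsistent

Calculate the expected shift for θ = 137°:

Δλ_expected = λ_C(1 - cos(137°))
Δλ_expected = 2.4263 × (1 - cos(137°))
Δλ_expected = 2.4263 × 1.7314
Δλ_expected = 4.2008 pm

Given shift: 0.3251 pm
Expected shift: 4.2008 pm
Difference: 3.8757 pm

The values do not match. The given shift corresponds to θ ≈ 30.0°, not 137°.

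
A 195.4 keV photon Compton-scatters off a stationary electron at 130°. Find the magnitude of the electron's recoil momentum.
1.5372e-22 kg·m/s

The electron is initially at rest, so by conservation of momentum:
p⃗_e = p⃗₀ − p⃗'  (incident photon momentum minus scattered photon momentum)

Photon momentum magnitudes (p = h/λ = E/c):
λ₀ = hc/E₀ = 6.3451 pm → p₀ = h/λ₀ = 1.0443e-22 kg·m/s
Δλ = λ_C(1 − cos 130°) = 3.9859 pm
λ' = 10.3311 pm → p' = h/λ' = 6.4137e-23 kg·m/s

The scattered photon makes angle θ = 130° with the incident direction, so by the law of cosines:
|p⃗_e|² = p₀² + p'² − 2p₀p'cos θ
|p⃗_e|² = (1.0443e-22)² + (6.4137e-23)² − 2·1.0443e-22·6.4137e-23·cos(130°)
|p⃗_e| = 1.5372e-22 kg·m/s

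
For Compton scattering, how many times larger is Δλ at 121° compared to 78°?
121° produces the larger shift by a factor of 1.913

Calculate both shifts using Δλ = λ_C(1 - cos θ):

For θ₁ = 78°:
Δλ₁ = 2.4263 × (1 - cos(78°))
Δλ₁ = 2.4263 × 0.7921
Δλ₁ = 1.9219 pm

For θ₂ = 121°:
Δλ₂ = 2.4263 × (1 - cos(121°))
Δλ₂ = 2.4263 × 1.5150
Δλ₂ = 3.6760 pm

The 121° angle produces the larger shift.
Ratio: 3.6760/1.9219 = 1.913

(Intermediate values are shown rounded; full precision is carried through to the final answer.)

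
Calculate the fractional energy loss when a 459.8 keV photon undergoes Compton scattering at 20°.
0.0515 (or 5.15%)

Calculate initial and final photon energies:

Initial: E₀ = 459.8 keV → λ₀ = 2.6965 pm
Compton shift: Δλ = 0.1463 pm
Final wavelength: λ' = 2.8428 pm
Final energy: E' = 436.1333 keV

Fractional energy loss:
(E₀ - E')/E₀ = (459.8000 - 436.1333)/459.8000
= 23.6667/459.8000
= 0.0515
= 5.15%

(Intermediate values are shown rounded; full precision is carried through to the final answer.)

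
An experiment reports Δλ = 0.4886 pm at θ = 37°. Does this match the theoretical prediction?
Yes, consistent

Calculate the expected shift for θ = 37°:

Δλ_expected = λ_C(1 - cos(37°))
Δλ_expected = 2.4263 × (1 - cos(37°))
Δλ_expected = 2.4263 × 0.2014
Δλ_expected = 0.4886 pm

Given shift: 0.4886 pm
Expected shift: 0.4886 pm
Difference: 0.0000 pm

The values match. This is consistent with Compton scattering at the stated angle.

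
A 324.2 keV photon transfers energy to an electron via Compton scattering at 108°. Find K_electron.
147.0897 keV

By energy conservation: K_e = E_initial - E_final

First find the scattered photon energy:
Initial wavelength: λ = hc/E = 3.8243 pm
Compton shift: Δλ = λ_C(1 - cos(108°)) = 3.1761 pm
Final wavelength: λ' = 3.8243 + 3.1761 = 7.0004 pm
Final photon energy: E' = hc/λ' = 177.1103 keV

Electron kinetic energy:
K_e = E - E' = 324.2000 - 177.1103 = 147.0897 keV

(Intermediate values are shown rounded; full precision is carried through to the final answer.)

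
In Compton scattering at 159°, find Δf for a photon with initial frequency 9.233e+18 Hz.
1.166e+18 Hz (decrease)

Convert frequency to wavelength (c = 299792458 m/s):
λ₀ = c/f₀ = 299792458/9.233e+18 = 3.2469669e-11 m = 32.4697 pm

Calculate Compton shift:
Δλ = λ_C(1 - cos(159°)) = 4.6915 pm

Final wavelength:
λ' = λ₀ + Δλ = 32.4697 + 4.6915 = 37.1611 pm

Final frequency:
f' = c/λ' = 299792458/3.7161135e-11 = 8.0673654e+18 Hz

Frequency shift (decrease):
Δf = f₀ - f' = 9.233e+18 - 8.0673654e+18 = 1.166e+18 Hz

(Intermediate values are shown rounded; full precision is carried through to the final answer.)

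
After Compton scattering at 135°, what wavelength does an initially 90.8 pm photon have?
94.9420 pm

Using the Compton formula: λ' = λ + λ_C(1 − cos θ)

For θ = 135°, cos θ = -√2/2 (exact) ≈ -0.7071, so:
1 − cos 135° = 1 − (-√2/2) ≈ 1.7071

Δλ = λ_C × 1.7071 = 2.4263 × 1.7071 = 4.1420 pm

λ' = 90.8 + 4.1420 = 94.9420 pm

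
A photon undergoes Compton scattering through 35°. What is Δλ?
0.4388 pm

Using the Compton scattering formula:
Δλ = λ_C(1 - cos θ)

where λ_C = h/(m_e·c) ≈ 2.4263 pm is the Compton wavelength of an electron.

For θ = 35°:
cos(35°) = 0.8192
1 - cos(35°) = 0.1808

Δλ = 2.4263 × 0.1808
Δλ = 0.4388 pm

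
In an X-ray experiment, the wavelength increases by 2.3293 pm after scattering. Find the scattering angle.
87.71°

From the Compton formula Δλ = λ_C(1 - cos θ), we can solve for θ:

cos θ = 1 - Δλ/λ_C

Given:
- Δλ = 2.3293 pm
- λ_C = h/(m_e·c) ≈ 2.42631024 pm

cos θ = 1 - 2.3293/2.42631024
cos θ = 1 - 0.960017
cos θ = 0.039983

θ = arccos(0.039983)
θ = 87.71°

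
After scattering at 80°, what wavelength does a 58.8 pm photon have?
60.8050 pm

Using the Compton scattering formula:
λ' = λ + Δλ = λ + λ_C(1 - cos θ)

Given:
- Initial wavelength λ = 58.8 pm
- Scattering angle θ = 80°
- Compton wavelength λ_C ≈ 2.4263 pm

Calculate the shift:
Δλ = 2.4263 × (1 - cos(80°))
Δλ = 2.4263 × 0.8264
Δλ = 2.0050 pm

Final wavelength:
λ' = 58.8 + 2.0050 = 60.8050 pm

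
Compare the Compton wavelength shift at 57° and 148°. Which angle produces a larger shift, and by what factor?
148° produces the larger shift by a factor of 4.058

Calculate both shifts using Δλ = λ_C(1 - cos θ):

For θ₁ = 57°:
Δλ₁ = 2.4263 × (1 - cos(57°))
Δλ₁ = 2.4263 × 0.4554
Δλ₁ = 1.1048 pm

For θ₂ = 148°:
Δλ₂ = 2.4263 × (1 - cos(148°))
Δλ₂ = 2.4263 × 1.8480
Δλ₂ = 4.4839 pm

The 148° angle produces the larger shift.
Ratio: 4.4839/1.1048 = 4.058

(Intermediate values are shown rounded; full precision is carried through to the final answer.)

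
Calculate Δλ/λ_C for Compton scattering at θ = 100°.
1.1736 λ_C

The Compton shift formula is:
Δλ = λ_C(1 - cos θ)

Dividing both sides by λ_C:
Δλ/λ_C = 1 - cos θ

For θ = 100°:
Δλ/λ_C = 1 - cos(100°)
Δλ/λ_C = 1 - -0.1736
Δλ/λ_C = 1.1736

This means the shift is 1.1736 × λ_C = 2.8476 pm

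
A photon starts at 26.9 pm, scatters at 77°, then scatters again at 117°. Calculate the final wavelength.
32.3083 pm

Apply Compton shift twice:

First scattering at θ₁ = 77°:
Δλ₁ = λ_C(1 - cos(77°))
Δλ₁ = 2.4263 × 0.7750
Δλ₁ = 1.8805 pm

After first scattering:
λ₁ = 26.9 + 1.8805 = 28.7805 pm

Second scattering at θ₂ = 117°:
Δλ₂ = λ_C(1 - cos(117°))
Δλ₂ = 2.4263 × 1.4540
Δλ₂ = 3.5278 pm

Final wavelength:
λ₂ = 28.7805 + 3.5278 = 32.3083 pm

Total shift: Δλ_total = 1.8805 + 3.5278 = 5.4083 pm

(Intermediate values are shown rounded; full precision is carried through to the final answer.)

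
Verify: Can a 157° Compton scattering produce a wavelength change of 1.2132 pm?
No, inconsistent

Calculate the expected shift for θ = 157°:

Δλ_expected = λ_C(1 - cos(157°))
Δλ_expected = 2.4263 × (1 - cos(157°))
Δλ_expected = 2.4263 × 1.9205
Δλ_expected = 4.6597 pm

Given shift: 1.2132 pm
Expected shift: 4.6597 pm
Difference: 3.4466 pm

The values do not match. The given shift corresponds to θ ≈ 60.0°, not 157°.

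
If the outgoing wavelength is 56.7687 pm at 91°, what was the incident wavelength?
54.3000 pm

From λ' = λ + Δλ, we have λ = λ' - Δλ

First calculate the Compton shift:
Δλ = λ_C(1 - cos θ)
Δλ = 2.4263 × (1 - cos(91°))
Δλ = 2.4263 × 1.0175
Δλ = 2.4687 pm

Initial wavelength:
λ = λ' - Δλ
λ = 56.7687 - 2.4687
λ = 54.3000 pm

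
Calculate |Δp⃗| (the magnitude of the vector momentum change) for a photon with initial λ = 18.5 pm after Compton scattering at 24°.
1.4815e-23 kg·m/s

Photon momentum magnitude is p = h/λ.

Initial momentum:
p₀ = h/λ = 6.6261e-34/1.8500e-11 = 3.5817e-23 kg·m/s

After scattering:
λ' = λ + Δλ = 18.5 + 0.2098 = 18.7098 pm
p' = h/λ' = 6.6261e-34/1.8710e-11 = 3.5415e-23 kg·m/s

Momentum is a vector; the scattered photon's direction makes angle θ = 24° with the incident direction. The magnitude of the vector change Δp⃗ = p⃗₀ − p⃗' is found from the law of cosines:
|Δp⃗|² = p₀² + p'² − 2p₀p'cos θ
|Δp⃗|² = (3.5817e-23)² + (3.5415e-23)² − 2·3.5817e-23·3.5415e-23·cos(24°)
|Δp⃗| = 1.4815e-23 kg·m/s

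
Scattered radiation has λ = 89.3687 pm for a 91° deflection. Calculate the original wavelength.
86.9000 pm

From λ' = λ + Δλ, we have λ = λ' - Δλ

First calculate the Compton shift:
Δλ = λ_C(1 - cos θ)
Δλ = 2.4263 × (1 - cos(91°))
Δλ = 2.4263 × 1.0175
Δλ = 2.4687 pm

Initial wavelength:
λ = λ' - Δλ
λ = 89.3687 - 2.4687
λ = 86.9000 pm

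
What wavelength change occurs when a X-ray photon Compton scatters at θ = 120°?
3.6395 pm

Using the Compton scattering formula:
Δλ = λ_C(1 - cos θ)

where λ_C = h/(m_e·c) ≈ 2.4263 pm is the Compton wavelength of an electron.

For θ = 120°:
cos(120°) = -0.5000
1 - cos(120°) = 1.5000

Δλ = 2.4263 × 1.5000
Δλ = 3.6395 pm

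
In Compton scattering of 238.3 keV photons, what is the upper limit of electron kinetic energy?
114.9999 keV

Maximum energy transfer occurs at θ = 180° (backscattering).

Initial photon: E₀ = 238.3 keV → λ₀ = 5.2029 pm

Maximum Compton shift (at 180°):
Δλ_max = 2λ_C = 2 × 2.4263 = 4.8526 pm

Final wavelength:
λ' = 5.2029 + 4.8526 = 10.0555 pm

Minimum photon energy (maximum energy to electron):
E'_min = hc/λ' = 123.3001 keV

Maximum electron kinetic energy:
K_max = E₀ - E'_min = 238.3000 - 123.3001 = 114.9999 keV

(Intermediate values are shown rounded; full precision is carried through to the final answer.)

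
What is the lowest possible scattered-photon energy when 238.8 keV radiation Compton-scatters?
123.4338 keV (at θ = 180°)

The scattered photon has minimum energy when its wavelength is maximum, i.e., when the Compton shift Δλ = λ_C(1 − cos θ) is maximum. This occurs at θ = 180° (backscattering), giving Δλ_max = 2λ_C = 4.8526 pm.

Initial wavelength: λ₀ = hc/E₀ = 5.1920 pm
Maximum final wavelength: λ'_max = λ₀ + 2λ_C = 5.1920 + 4.8526 = 10.0446 pm
Minimum final energy: E'_min = hc/λ'_max = 123.4338 keV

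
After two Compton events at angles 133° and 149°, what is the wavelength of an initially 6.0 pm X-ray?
14.5871 pm

Apply Compton shift twice:

First scattering at θ₁ = 133°:
Δλ₁ = λ_C(1 - cos(133°))
Δλ₁ = 2.4263 × 1.6820
Δλ₁ = 4.0810 pm

After first scattering:
λ₁ = 6.0 + 4.0810 = 10.0810 pm

Second scattering at θ₂ = 149°:
Δλ₂ = λ_C(1 - cos(149°))
Δλ₂ = 2.4263 × 1.8572
Δλ₂ = 4.5061 pm

Final wavelength:
λ₂ = 10.0810 + 4.5061 = 14.5871 pm

Total shift: Δλ_total = 4.0810 + 4.5061 = 8.5871 pm

(Intermediate values are shown rounded; full precision is carried through to the final answer.)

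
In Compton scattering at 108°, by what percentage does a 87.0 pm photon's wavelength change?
3.6507%

Calculate the Compton shift:
Δλ = λ_C(1 - cos(108°))
Δλ = 2.4263 × (1 - cos(108°))
Δλ = 2.4263 × 1.3090
Δλ = 3.1761 pm

Percentage change:
(Δλ/λ₀) × 100 = (3.1761/87.0) × 100
= 3.6507%

(Intermediate values are shown rounded; full precision is carried through to the final answer.)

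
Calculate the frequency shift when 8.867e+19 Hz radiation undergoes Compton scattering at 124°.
4.682e+19 Hz (decrease)

Convert frequency to wavelength (c = 299792458 m/s):
λ₀ = c/f₀ = 299792458/8.867e+19 = 3.3809908e-12 m = 3.3810 pm

Calculate Compton shift:
Δλ = λ_C(1 - cos(124°)) = 3.7831 pm

Final wavelength:
λ' = λ₀ + Δλ = 3.3810 + 3.7831 = 7.1641 pm

Final frequency:
f' = c/λ' = 299792458/7.1640765e-12 = 4.1846630e+19 Hz

Frequency shift (decrease):
Δf = f₀ - f' = 8.867e+19 - 4.1846630e+19 = 4.682e+19 Hz

(Intermediate values are shown rounded; full precision is carried through to the final answer.)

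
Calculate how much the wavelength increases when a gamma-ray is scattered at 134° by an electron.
4.1118 pm

Using the Compton scattering formula:
Δλ = λ_C(1 - cos θ)

where λ_C = h/(m_e·c) ≈ 2.4263 pm is the Compton wavelength of an electron.

For θ = 134°:
cos(134°) = -0.6947
1 - cos(134°) = 1.6947

Δλ = 2.4263 × 1.6947
Δλ = 4.1118 pm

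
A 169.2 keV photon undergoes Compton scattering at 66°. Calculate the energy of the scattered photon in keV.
141.4197 keV

First convert energy to wavelength:
λ = hc/E, with hc ≈ 1239.842 keV·pm (i.e. 1239.842 eV·nm)

For E = 169.2 keV = 169200 eV:
λ = 1239.842 keV·pm / 169.2 keV
λ = 7.3277 pm

Calculate the Compton shift:
Δλ = λ_C(1 - cos(66°)) = 2.4263 × 0.5933
Δλ = 1.4394 pm

Final wavelength:
λ' = 7.3277 + 1.4394 = 8.7671 pm

Final energy:
E' = hc/λ' = 1239.842 / 8.7671 = 141.4197 keV

(Intermediate values are shown rounded; full precision is carried through to the final answer.)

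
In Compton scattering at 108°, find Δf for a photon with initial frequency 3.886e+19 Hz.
1.133e+19 Hz (decrease)

Convert frequency to wavelength (c = 299792458 m/s):
λ₀ = c/f₀ = 299792458/3.886e+19 = 7.7146798e-12 m = 7.7147 pm

Calculate Compton shift:
Δλ = λ_C(1 - cos(108°)) = 3.1761 pm

Final wavelength:
λ' = λ₀ + Δλ = 7.7147 + 3.1761 = 10.8908 pm

Final frequency:
f' = c/λ' = 299792458/1.0890761e-11 = 2.7527227e+19 Hz

Frequency shift (decrease):
Δf = f₀ - f' = 3.886e+19 - 2.7527227e+19 = 1.133e+19 Hz

(Intermediate values are shown rounded; full precision is carried through to the final answer.)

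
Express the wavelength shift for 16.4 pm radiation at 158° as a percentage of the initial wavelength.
28.5119%

Calculate the Compton shift:
Δλ = λ_C(1 - cos(158°))
Δλ = 2.4263 × (1 - cos(158°))
Δλ = 2.4263 × 1.9272
Δλ = 4.6759 pm

Percentage change:
(Δλ/λ₀) × 100 = (4.6759/16.4) × 100
= 28.5119%

(Intermediate values are shown rounded; full precision is carried through to the final answer.)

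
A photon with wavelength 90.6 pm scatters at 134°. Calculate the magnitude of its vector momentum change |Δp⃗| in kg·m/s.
1.3173e-23 kg·m/s

Photon momentum magnitude is p = h/λ.

Initial momentum:
p₀ = h/λ = 6.6261e-34/9.0600e-11 = 7.3135e-24 kg·m/s

After scattering:
λ' = λ + Δλ = 90.6 + 4.1118 = 94.7118 pm
p' = h/λ' = 6.6261e-34/9.4712e-11 = 6.9960e-24 kg·m/s

Momentum is a vector; the scattered photon's direction makes angle θ = 134° with the incident direction. The magnitude of the vector change Δp⃗ = p⃗₀ − p⃗' is found from the law of cosines:
|Δp⃗|² = p₀² + p'² − 2p₀p'cos θ
|Δp⃗|² = (7.3135e-24)² + (6.9960e-24)² − 2·7.3135e-24·6.9960e-24·cos(134°)
|Δp⃗| = 1.3173e-23 kg·m/s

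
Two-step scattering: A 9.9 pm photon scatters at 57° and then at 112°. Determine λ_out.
14.3401 pm

Apply Compton shift twice:

First scattering at θ₁ = 57°:
Δλ₁ = λ_C(1 - cos(57°))
Δλ₁ = 2.4263 × 0.4554
Δλ₁ = 1.1048 pm

After first scattering:
λ₁ = 9.9 + 1.1048 = 11.0048 pm

Second scattering at θ₂ = 112°:
Δλ₂ = λ_C(1 - cos(112°))
Δλ₂ = 2.4263 × 1.3746
Δλ₂ = 3.3352 pm

Final wavelength:
λ₂ = 11.0048 + 3.3352 = 14.3401 pm

Total shift: Δλ_total = 1.1048 + 3.3352 = 4.4401 pm

(Intermediate values are shown rounded; full precision is carried through to the final answer.)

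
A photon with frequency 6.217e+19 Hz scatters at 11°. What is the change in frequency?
5.695e+17 Hz (decrease)

Convert frequency to wavelength (c = 299792458 m/s):
λ₀ = c/f₀ = 299792458/6.217e+19 = 4.8221402e-12 m = 4.8221 pm

Calculate Compton shift:
Δλ = λ_C(1 - cos(11°)) = 0.0446 pm

Final wavelength:
λ' = λ₀ + Δλ = 4.8221 + 0.0446 = 4.8667 pm

Final frequency:
f' = c/λ' = 299792458/4.8667184e-12 = 6.1600535e+19 Hz

Frequency shift (decrease):
Δf = f₀ - f' = 6.217e+19 - 6.1600535e+19 = 5.695e+17 Hz

(Intermediate values are shown rounded; full precision is carried through to the final answer.)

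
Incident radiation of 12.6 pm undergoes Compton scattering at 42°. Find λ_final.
13.2232 pm

Using the Compton scattering formula:
λ' = λ + Δλ = λ + λ_C(1 - cos θ)

Given:
- Initial wavelength λ = 12.6 pm
- Scattering angle θ = 42°
- Compton wavelength λ_C ≈ 2.4263 pm

Calculate the shift:
Δλ = 2.4263 × (1 - cos(42°))
Δλ = 2.4263 × 0.2569
Δλ = 0.6232 pm

Final wavelength:
λ' = 12.6 + 0.6232 = 13.2232 pm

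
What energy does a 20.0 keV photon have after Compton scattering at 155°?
18.6114 keV

First convert energy to wavelength:
λ = hc/E, with hc ≈ 1239.842 keV·pm (i.e. 1239.842 eV·nm)

For E = 20.0 keV = 20000 eV:
λ = 1239.842 keV·pm / 20.0 keV
λ = 61.9921 pm

Calculate the Compton shift:
Δλ = λ_C(1 - cos(155°)) = 2.4263 × 1.9063
Δλ = 4.6253 pm

Final wavelength:
λ' = 61.9921 + 4.6253 = 66.6174 pm

Final energy:
E' = hc/λ' = 1239.842 / 66.6174 = 18.6114 keV

(Intermediate values are shown rounded; full precision is carried through to the final answer.)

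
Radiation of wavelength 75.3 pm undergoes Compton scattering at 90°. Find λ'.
77.7263 pm

Using the Compton formula: λ' = λ + λ_C(1 − cos θ)

For θ = 90°, cos θ = 0 (exact) = 0.0000, so:
1 − cos 90° = 1 − (0) = 1.0000

Δλ = λ_C × 1.0000 = 2.4263 × 1.0000 = 2.4263 pm

λ' = 75.3 + 2.4263 = 77.7263 pm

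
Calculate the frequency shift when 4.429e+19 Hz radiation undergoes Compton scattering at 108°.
1.414e+19 Hz (decrease)

Convert frequency to wavelength (c = 299792458 m/s):
λ₀ = c/f₀ = 299792458/4.429e+19 = 6.7688521e-12 m = 6.7689 pm

Calculate Compton shift:
Δλ = λ_C(1 - cos(108°)) = 3.1761 pm

Final wavelength:
λ' = λ₀ + Δλ = 6.7689 + 3.1761 = 9.9449 pm

Final frequency:
f' = c/λ' = 299792458/9.9449334e-12 = 3.0145245e+19 Hz

Frequency shift (decrease):
Δf = f₀ - f' = 4.429e+19 - 3.0145245e+19 = 1.414e+19 Hz

(Intermediate values are shown rounded; full precision is carried through to the final answer.)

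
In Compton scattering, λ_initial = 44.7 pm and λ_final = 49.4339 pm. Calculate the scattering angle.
162.00°

First find the wavelength shift:
Δλ = λ' - λ = 49.4339 - 44.7 = 4.7339 pm

Using Δλ = λ_C(1 - cos θ), with λ_C = h/(m_e·c) ≈ 2.42631024 pm:
cos θ = 1 - Δλ/λ_C
cos θ = 1 - 4.7339/2.42631024
cos θ = -0.951070

θ = arccos(-0.951070)
θ = 162.00°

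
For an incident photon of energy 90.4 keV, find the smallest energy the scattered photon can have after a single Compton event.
66.7742 keV (at θ = 180°)

The scattered photon has minimum energy when its wavelength is maximum, i.e., when the Compton shift Δλ = λ_C(1 − cos θ) is maximum. This occurs at θ = 180° (backscattering), giving Δλ_max = 2λ_C = 4.8526 pm.

Initial wavelength: λ₀ = hc/E₀ = 13.7151 pm
Maximum final wavelength: λ'_max = λ₀ + 2λ_C = 13.7151 + 4.8526 = 18.5677 pm
Minimum final energy: E'_min = hc/λ'_max = 66.7742 keV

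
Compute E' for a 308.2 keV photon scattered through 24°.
292.9258 keV

First convert energy to wavelength:
λ = hc/E, with hc ≈ 1239.842 keV·pm (i.e. 1239.842 eV·nm)

For E = 308.2 keV = 308200 eV:
λ = 1239.842 keV·pm / 308.2 keV
λ = 4.0228 pm

Calculate the Compton shift:
Δλ = λ_C(1 - cos(24°)) = 2.4263 × 0.0865
Δλ = 0.2098 pm

Final wavelength:
λ' = 4.0228 + 0.2098 = 4.2326 pm

Final energy:
E' = hc/λ' = 1239.842 / 4.2326 = 292.9258 keV

(Intermediate values are shown rounded; full precision is carried through to the final answer.)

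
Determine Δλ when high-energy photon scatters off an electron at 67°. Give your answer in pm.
1.4783 pm

Using the Compton scattering formula:
Δλ = λ_C(1 - cos θ)

where λ_C = h/(m_e·c) ≈ 2.4263 pm is the Compton wavelength of an electron.

For θ = 67°:
cos(67°) = 0.3907
1 - cos(67°) = 0.6093

Δλ = 2.4263 × 0.6093
Δλ = 1.4783 pm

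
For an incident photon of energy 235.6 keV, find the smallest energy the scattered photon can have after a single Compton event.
122.5733 keV (at θ = 180°)

The scattered photon has minimum energy when its wavelength is maximum, i.e., when the Compton shift Δλ = λ_C(1 − cos θ) is maximum. This occurs at θ = 180° (backscattering), giving Δλ_max = 2λ_C = 4.8526 pm.

Initial wavelength: λ₀ = hc/E₀ = 5.2625 pm
Maximum final wavelength: λ'_max = λ₀ + 2λ_C = 5.2625 + 4.8526 = 10.1151 pm
Minimum final energy: E'_min = hc/λ'_max = 122.5733 keV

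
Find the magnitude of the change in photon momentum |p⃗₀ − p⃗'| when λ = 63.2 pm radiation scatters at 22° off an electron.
3.9955e-24 kg·m/s

Photon momentum magnitude is p = h/λ.

Initial momentum:
p₀ = h/λ = 6.6261e-34/6.3200e-11 = 1.0484e-23 kg·m/s

After scattering:
λ' = λ + Δλ = 63.2 + 0.1767 = 63.3767 pm
p' = h/λ' = 6.6261e-34/6.3377e-11 = 1.0455e-23 kg·m/s

Momentum is a vector; the scattered photon's direction makes angle θ = 22° with the incident direction. The magnitude of the vector change Δp⃗ = p⃗₀ − p⃗' is found from the law of cosines:
|Δp⃗|² = p₀² + p'² − 2p₀p'cos θ
|Δp⃗|² = (1.0484e-23)² + (1.0455e-23)² − 2·1.0484e-23·1.0455e-23·cos(22°)
|Δp⃗| = 3.9955e-24 kg·m/s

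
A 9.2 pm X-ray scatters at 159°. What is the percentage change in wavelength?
50.9942%

Calculate the Compton shift:
Δλ = λ_C(1 - cos(159°))
Δλ = 2.4263 × (1 - cos(159°))
Δλ = 2.4263 × 1.9336
Δλ = 4.6915 pm

Percentage change:
(Δλ/λ₀) × 100 = (4.6915/9.2) × 100
= 50.9942%

(Intermediate values are shown rounded; full precision is carried through to the final answer.)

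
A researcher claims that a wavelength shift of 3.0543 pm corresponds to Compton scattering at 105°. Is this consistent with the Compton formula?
Yes, consistent

Calculate the expected shift for θ = 105°:

Δλ_expected = λ_C(1 - cos(105°))
Δλ_expected = 2.4263 × (1 - cos(105°))
Δλ_expected = 2.4263 × 1.2588
Δλ_expected = 3.0543 pm

Given shift: 3.0543 pm
Expected shift: 3.0543 pm
Difference: 0.0000 pm

The values match. This is consistent with Compton scattering at the stated angle.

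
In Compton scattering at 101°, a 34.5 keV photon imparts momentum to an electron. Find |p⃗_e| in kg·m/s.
2.7409e-23 kg·m/s

The electron is initially at rest, so by conservation of momentum:
p⃗_e = p⃗₀ − p⃗'  (incident photon momentum minus scattered photon momentum)

Photon momentum magnitudes (p = h/λ = E/c):
λ₀ = hc/E₀ = 35.9374 pm → p₀ = h/λ₀ = 1.8438e-23 kg·m/s
Δλ = λ_C(1 − cos 101°) = 2.8893 pm
λ' = 38.8267 pm → p' = h/λ' = 1.7066e-23 kg·m/s

The scattered photon makes angle θ = 101° with the incident direction, so by the law of cosines:
|p⃗_e|² = p₀² + p'² − 2p₀p'cos θ
|p⃗_e|² = (1.8438e-23)² + (1.7066e-23)² − 2·1.8438e-23·1.7066e-23·cos(101°)
|p⃗_e| = 2.7409e-23 kg·m/s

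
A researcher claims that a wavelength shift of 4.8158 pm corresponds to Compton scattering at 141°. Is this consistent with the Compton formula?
No, inconsistent

Calculate the expected shift for θ = 141°:

Δλ_expected = λ_C(1 - cos(141°))
Δλ_expected = 2.4263 × (1 - cos(141°))
Δλ_expected = 2.4263 × 1.7771
Δλ_expected = 4.3119 pm

Given shift: 4.8158 pm
Expected shift: 4.3119 pm
Difference: 0.5039 pm

The values do not match. The given shift corresponds to θ ≈ 170.0°, not 141°.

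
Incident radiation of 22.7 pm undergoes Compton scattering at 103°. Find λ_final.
25.6721 pm

Using the Compton scattering formula:
λ' = λ + Δλ = λ + λ_C(1 - cos θ)

Given:
- Initial wavelength λ = 22.7 pm
- Scattering angle θ = 103°
- Compton wavelength λ_C ≈ 2.4263 pm

Calculate the shift:
Δλ = 2.4263 × (1 - cos(103°))
Δλ = 2.4263 × 1.2250
Δλ = 2.9721 pm

Final wavelength:
λ' = 22.7 + 2.9721 = 25.6721 pm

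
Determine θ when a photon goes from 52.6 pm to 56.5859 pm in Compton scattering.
130.00°

First find the wavelength shift:
Δλ = λ' - λ = 56.5859 - 52.6 = 3.9859 pm

Using Δλ = λ_C(1 - cos θ), with λ_C = h/(m_e·c) ≈ 2.42631024 pm:
cos θ = 1 - Δλ/λ_C
cos θ = 1 - 3.9859/2.42631024
cos θ = -0.642783

θ = arccos(-0.642783)
θ = 130.00°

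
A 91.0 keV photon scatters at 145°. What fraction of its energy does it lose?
0.2447 (or 24.47%)

Calculate initial and final photon energies:

Initial: E₀ = 91.0 keV → λ₀ = 13.6246 pm
Compton shift: Δλ = 4.4138 pm
Final wavelength: λ' = 18.0385 pm
Final energy: E' = 68.7332 keV

Fractional energy loss:
(E₀ - E')/E₀ = (91.0000 - 68.7332)/91.0000
= 22.2668/91.0000
= 0.2447
= 24.47%

(Intermediate values are shown rounded; full precision is carried through to the final answer.)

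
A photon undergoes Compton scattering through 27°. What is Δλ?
0.2645 pm

Using the Compton scattering formula:
Δλ = λ_C(1 - cos θ)

where λ_C = h/(m_e·c) ≈ 2.4263 pm is the Compton wavelength of an electron.

For θ = 27°:
cos(27°) = 0.8910
1 - cos(27°) = 0.1090

Δλ = 2.4263 × 0.1090
Δλ = 0.2645 pm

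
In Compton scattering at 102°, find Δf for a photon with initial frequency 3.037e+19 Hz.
6.953e+18 Hz (decrease)

Convert frequency to wavelength (c = 299792458 m/s):
λ₀ = c/f₀ = 299792458/3.037e+19 = 9.8713355e-12 m = 9.8713 pm

Calculate Compton shift:
Δλ = λ_C(1 - cos(102°)) = 2.9308 pm

Final wavelength:
λ' = λ₀ + Δλ = 9.8713 + 2.9308 = 12.8021 pm

Final frequency:
f' = c/λ' = 299792458/1.2802104e-11 = 2.3417437e+19 Hz

Frequency shift (decrease):
Δf = f₀ - f' = 3.037e+19 - 2.3417437e+19 = 6.953e+18 Hz

(Intermediate values are shown rounded; full precision is carried through to the final answer.)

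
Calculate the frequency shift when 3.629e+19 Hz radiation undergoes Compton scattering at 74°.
6.366e+18 Hz (decrease)

Convert frequency to wavelength (c = 299792458 m/s):
λ₀ = c/f₀ = 299792458/3.629e+19 = 8.2610212e-12 m = 8.2610 pm

Calculate Compton shift:
Δλ = λ_C(1 - cos(74°)) = 1.7575 pm

Final wavelength:
λ' = λ₀ + Δλ = 8.2610 + 1.7575 = 10.0185 pm

Final frequency:
f' = c/λ' = 299792458/1.0018550e-11 = 2.9923738e+19 Hz

Frequency shift (decrease):
Δf = f₀ - f' = 3.629e+19 - 2.9923738e+19 = 6.366e+18 Hz

(Intermediate values are shown rounded; full precision is carried through to the final answer.)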